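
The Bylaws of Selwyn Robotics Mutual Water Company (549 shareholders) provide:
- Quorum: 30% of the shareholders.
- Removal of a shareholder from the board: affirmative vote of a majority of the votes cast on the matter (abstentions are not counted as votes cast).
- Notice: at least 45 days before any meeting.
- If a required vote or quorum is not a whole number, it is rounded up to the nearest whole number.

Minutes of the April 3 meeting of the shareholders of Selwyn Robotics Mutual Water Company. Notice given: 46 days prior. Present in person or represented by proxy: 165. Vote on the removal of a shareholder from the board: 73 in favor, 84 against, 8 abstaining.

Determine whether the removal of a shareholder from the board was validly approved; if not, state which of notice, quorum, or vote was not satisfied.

Notice: 46 days given; 45 required. Satisfied.
Quorum: 30% of 549 = 164.70, rounded up to 165; 165 present. Satisfied.
Vote: requires a majority of the votes cast (165 − 8 abstaining = 157); a majority of 157 is 79, so 79 needed; 73 in favor. Not satisfied.

Invalid — vote requirement not satisfied.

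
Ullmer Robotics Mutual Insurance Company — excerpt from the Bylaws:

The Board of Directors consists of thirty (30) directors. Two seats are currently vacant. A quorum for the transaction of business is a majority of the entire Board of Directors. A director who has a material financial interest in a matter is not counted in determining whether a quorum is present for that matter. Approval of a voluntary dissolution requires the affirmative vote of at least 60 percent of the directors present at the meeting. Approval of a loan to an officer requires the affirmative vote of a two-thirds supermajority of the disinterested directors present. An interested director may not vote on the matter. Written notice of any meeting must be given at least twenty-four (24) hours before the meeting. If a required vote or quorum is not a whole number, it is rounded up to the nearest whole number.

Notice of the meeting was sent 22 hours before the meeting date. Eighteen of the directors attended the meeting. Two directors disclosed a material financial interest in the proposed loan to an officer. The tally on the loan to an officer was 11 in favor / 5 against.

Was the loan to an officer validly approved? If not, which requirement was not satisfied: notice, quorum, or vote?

Notice: 22 hours given; 24 required (22 < 24). Not satisfied.
Quorum: 18 present, but the 2 interested directors do not count, leaving 16. Quorum is 16. Satisfied.
Vote: the loan to an officer requires two-thirds of the disinterested directors present (18 − 2 = 16). 2/3 of 16 = 10.67, rounded up to 11, so 11 affirmative votes are needed; 11 voted in favor. Satisfied.

Invalid — notice requirement not satisfied.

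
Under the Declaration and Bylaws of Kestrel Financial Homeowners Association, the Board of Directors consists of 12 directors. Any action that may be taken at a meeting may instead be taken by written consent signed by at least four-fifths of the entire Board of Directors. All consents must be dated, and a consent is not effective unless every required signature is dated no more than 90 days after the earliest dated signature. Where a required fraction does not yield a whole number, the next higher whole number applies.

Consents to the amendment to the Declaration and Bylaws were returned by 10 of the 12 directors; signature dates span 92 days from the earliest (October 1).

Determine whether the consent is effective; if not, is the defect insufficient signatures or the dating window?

Signatures required: at least four-fifths of 12 — 4/5 of 12 = 9.60, rounded up to 10, so 10 needed; 10 signed. Sufficient.
Dating window: the latest signature is 92 days after the earliest; the limit is 90 days. Outside the window.

Not effective — dating-window requirement not satisfied.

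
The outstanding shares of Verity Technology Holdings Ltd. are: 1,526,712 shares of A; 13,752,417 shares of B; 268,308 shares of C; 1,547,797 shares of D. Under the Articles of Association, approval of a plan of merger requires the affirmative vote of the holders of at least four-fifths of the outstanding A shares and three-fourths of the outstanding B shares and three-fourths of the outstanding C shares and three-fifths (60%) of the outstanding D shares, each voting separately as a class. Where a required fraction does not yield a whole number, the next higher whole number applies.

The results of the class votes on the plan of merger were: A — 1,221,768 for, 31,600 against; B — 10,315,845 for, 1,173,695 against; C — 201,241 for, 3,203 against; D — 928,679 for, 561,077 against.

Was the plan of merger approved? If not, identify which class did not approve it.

A: 4/5 of 1526712 = 1221369.60, rounded up to 1221370; 1,221,370 required, 1,221,768 in favor — approved.
B: 3/4 of 13752417 = 10314312.75, rounded up to 10314313; 10,314,313 required, 10,315,845 in favor — approved.
C: 3/4 of 268308 = 201231; 201,231 required, 201,241 in favor — approved.
D: 3/5 of 1547797 = 928678.20, rounded up to 928679; 928,679 required, 928,679 in favor — approved.

Approved — every class gave the required vote.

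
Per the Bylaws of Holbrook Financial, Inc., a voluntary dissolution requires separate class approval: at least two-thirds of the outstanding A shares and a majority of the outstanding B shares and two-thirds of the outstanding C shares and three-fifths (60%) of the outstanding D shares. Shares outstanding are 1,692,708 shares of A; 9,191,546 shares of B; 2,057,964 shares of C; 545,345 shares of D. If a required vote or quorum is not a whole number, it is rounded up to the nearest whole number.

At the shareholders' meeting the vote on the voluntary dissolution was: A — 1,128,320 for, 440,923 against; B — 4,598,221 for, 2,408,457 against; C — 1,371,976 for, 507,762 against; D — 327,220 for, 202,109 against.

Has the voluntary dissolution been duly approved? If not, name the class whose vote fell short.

Not approved — the A shares did not give the required vote.

A: 2/3 of 1692708 = 1128472; 1,128,472 required, 1,128,320 in favor — not approved.
B: a majority of 9191546 is 4595774; 4,595,774 required, 4,598,221 in favor — approved.
C: 2/3 of 2057964 = 1371976; 1,371,976 required, 1,371,976 in favor — approved.
D: 3/5 of 545345 = 327207; 327,207 required, 327,220 in favor — approved.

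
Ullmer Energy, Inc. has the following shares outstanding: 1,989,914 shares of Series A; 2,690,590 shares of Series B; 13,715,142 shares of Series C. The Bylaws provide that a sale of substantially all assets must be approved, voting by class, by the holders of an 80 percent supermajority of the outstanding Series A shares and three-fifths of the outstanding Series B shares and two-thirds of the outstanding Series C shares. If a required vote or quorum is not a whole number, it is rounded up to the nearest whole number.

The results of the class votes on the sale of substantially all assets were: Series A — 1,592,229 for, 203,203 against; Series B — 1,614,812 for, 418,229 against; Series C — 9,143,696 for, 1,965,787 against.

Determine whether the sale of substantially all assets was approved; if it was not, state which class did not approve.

Approved — every class gave the required vote.

Series A: 4/5 of 1989914 = 1591931.20, rounded up to 1591932; 1,591,932 required, 1,592,229 in favor — approved.
Series B: 3/5 of 2690590 = 1614354; 1,614,354 required, 1,614,812 in favor — approved.
Series C: 2/3 of 13715142 = 9143428; 9,143,428 required, 9,143,696 in favor — approved.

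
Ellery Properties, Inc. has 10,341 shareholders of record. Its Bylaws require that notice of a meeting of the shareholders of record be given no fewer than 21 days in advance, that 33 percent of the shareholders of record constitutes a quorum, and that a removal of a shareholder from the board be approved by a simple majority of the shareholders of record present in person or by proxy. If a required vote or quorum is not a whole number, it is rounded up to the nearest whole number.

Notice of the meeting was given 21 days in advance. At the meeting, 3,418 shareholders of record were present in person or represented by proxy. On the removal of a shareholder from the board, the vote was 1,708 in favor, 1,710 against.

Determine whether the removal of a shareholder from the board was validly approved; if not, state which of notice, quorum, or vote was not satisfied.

Invalid — vote requirement not satisfied.

Notice: 21 days given; 21 required. Satisfied.
Quorum: 33% of 10,341 = 3,412.53, rounded up to 3,413; 3,418 present. Satisfied.
Vote: requires a majority of those present (3,418); a majority of 3418 is 1710, so 1,710 needed; 1,708 in favor. Not satisfied.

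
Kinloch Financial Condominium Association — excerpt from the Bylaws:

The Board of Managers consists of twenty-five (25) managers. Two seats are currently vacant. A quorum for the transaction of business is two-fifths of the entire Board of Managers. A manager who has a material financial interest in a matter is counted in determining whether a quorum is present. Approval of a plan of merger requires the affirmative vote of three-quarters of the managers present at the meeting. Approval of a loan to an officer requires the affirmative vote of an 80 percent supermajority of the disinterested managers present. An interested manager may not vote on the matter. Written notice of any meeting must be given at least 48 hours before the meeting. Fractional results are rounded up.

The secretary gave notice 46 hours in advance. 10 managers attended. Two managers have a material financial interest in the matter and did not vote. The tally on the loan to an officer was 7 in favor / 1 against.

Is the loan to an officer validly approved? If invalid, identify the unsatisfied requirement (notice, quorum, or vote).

Invalid — notice requirement not satisfied.

Notice: 46 hours given; 48 required (46 < 48). Not satisfied.
Quorum: 10 present (interested managers count toward quorum); quorum is 10. Satisfied.
Vote: the loan to an officer requires four-fifths of the disinterested managers present (10 − 2 = 8). 4/5 of 8 = 6.40, rounded up to 7, so 7 affirmative votes are needed; 7 voted in favor. Satisfied.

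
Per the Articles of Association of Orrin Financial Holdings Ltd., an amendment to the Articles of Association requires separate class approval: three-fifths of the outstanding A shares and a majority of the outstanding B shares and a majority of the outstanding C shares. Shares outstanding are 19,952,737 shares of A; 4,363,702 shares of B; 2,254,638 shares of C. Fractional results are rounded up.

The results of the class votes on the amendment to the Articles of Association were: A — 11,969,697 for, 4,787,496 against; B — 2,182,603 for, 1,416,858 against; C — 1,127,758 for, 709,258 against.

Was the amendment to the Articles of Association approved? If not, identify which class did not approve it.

Not approved — the A shares did not give the required vote.

A: 3/5 of 19952737 = 11971642.20, rounded up to 11971643; 11,971,643 required, 11,969,697 in favor — not approved.
B: a majority of 4363702 is 2181852; 2,181,852 required, 2,182,603 in favor — approved.
C: a majority of 2254638 is 1127320; 1,127,320 required, 1,127,758 in favor — approved.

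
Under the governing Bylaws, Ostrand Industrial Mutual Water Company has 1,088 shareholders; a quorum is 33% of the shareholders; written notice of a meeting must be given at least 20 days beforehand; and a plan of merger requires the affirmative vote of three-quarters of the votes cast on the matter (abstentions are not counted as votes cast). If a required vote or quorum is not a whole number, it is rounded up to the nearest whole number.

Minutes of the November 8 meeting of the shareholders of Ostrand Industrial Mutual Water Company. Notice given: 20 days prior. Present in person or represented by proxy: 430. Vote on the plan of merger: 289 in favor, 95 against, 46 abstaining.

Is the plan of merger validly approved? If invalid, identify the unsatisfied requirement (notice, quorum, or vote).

Valid — all requirements satisfied.

Notice: 20 days given; 20 required. Satisfied.
Quorum: 33% of 1,088 = 359.04, rounded up to 360; 430 present. Satisfied.
Vote: requires three-fourths of the votes cast (430 − 46 abstaining = 384); 3/4 of 384 = 288, so 288 needed; 289 in favor. Satisfied.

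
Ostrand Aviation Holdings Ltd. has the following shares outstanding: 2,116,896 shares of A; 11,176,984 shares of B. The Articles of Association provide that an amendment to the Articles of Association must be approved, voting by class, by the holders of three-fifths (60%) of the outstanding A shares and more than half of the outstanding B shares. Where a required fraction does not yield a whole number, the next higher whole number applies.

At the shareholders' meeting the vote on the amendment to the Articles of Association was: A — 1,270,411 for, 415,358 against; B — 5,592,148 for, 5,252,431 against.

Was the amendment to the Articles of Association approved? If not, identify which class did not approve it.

A: 3/5 of 2116896 = 1270137.60, rounded up to 1270138; 1,270,138 required, 1,270,411 in favor — approved.
B: a majority of 11176984 is 5588493; 5,588,493 required, 5,592,148 in favor — approved.

Approved — every class gave the required vote.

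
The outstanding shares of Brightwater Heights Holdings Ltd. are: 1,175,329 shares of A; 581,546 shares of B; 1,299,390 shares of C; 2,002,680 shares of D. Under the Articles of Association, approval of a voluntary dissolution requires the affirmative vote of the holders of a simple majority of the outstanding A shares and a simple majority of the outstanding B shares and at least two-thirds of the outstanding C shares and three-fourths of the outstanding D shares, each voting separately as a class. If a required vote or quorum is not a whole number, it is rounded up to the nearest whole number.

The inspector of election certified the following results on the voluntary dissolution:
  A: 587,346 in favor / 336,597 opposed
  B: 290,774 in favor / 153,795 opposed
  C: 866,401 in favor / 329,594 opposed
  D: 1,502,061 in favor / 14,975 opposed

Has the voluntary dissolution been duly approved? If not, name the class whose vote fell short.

A: a majority of 1175329 is 587665; 587,665 required, 587,346 in favor — not approved.
B: a majority of 581546 is 290774; 290,774 required, 290,774 in favor — approved.
C: 2/3 of 1299390 = 866260; 866,260 required, 866,401 in favor — approved.
D: 3/4 of 2002680 = 1502010; 1,502,010 required, 1,502,061 in favor — approved.

Not approved — the A shares did not give the required vote.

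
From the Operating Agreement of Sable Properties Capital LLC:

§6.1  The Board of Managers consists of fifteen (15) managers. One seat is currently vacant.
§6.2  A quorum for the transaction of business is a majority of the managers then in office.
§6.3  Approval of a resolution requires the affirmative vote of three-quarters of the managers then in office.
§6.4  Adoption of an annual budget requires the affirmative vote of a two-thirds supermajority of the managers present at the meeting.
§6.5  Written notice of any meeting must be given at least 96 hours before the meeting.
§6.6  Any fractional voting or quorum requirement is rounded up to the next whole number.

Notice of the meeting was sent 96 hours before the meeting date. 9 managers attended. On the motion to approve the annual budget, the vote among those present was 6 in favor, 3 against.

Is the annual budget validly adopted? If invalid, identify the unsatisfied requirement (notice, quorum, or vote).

Notice: 96 hours given; 96 required (96 ≥ 96). Satisfied.
Quorum: 9 present; quorum is 8. Satisfied.
Vote: the annual budget requires two-thirds of the managers present (9). 2/3 of 9 = 6, so 6 affirmative votes are needed; 6 voted in favor. Satisfied.

Valid — all requirements satisfied.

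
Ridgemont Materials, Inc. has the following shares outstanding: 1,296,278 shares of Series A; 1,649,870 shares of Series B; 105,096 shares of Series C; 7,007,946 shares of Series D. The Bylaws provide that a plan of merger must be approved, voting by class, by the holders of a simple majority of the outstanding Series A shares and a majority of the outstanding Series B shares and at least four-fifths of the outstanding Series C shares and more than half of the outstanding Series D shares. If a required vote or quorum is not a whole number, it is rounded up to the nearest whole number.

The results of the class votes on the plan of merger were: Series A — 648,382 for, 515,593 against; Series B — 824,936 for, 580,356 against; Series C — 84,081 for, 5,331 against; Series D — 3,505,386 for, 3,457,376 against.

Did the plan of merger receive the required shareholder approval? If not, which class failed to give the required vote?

Series A: a majority of 1296278 is 648140; 648,140 required, 648,382 in favor — approved.
Series B: a majority of 1649870 is 824936; 824,936 required, 824,936 in favor — approved.
Series C: 4/5 of 105096 = 84076.80, rounded up to 84077; 84,077 required, 84,081 in favor — approved.
Series D: a majority of 7007946 is 3503974; 3,503,974 required, 3,505,386 in favor — approved.

Approved — every class gave the required vote.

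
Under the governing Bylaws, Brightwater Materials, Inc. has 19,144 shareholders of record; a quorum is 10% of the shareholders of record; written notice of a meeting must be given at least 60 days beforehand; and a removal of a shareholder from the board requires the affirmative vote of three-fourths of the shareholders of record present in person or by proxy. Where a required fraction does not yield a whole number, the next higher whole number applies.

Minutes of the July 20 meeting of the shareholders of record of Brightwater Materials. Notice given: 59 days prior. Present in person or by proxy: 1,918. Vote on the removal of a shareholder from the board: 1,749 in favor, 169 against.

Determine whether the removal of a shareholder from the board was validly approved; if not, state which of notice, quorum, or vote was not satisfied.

Invalid — notice requirement not satisfied.

Notice: 59 days given; 60 required. Not satisfied.
Quorum: 10% of 19,144 = 1,914.40, rounded up to 1,915; 1,918 present. Satisfied.
Vote: requires three-fourths of those present (1,918); 3/4 of 1918 = 1438.50, rounded up to 1439, so 1,439 needed; 1,749 in favor. Satisfied.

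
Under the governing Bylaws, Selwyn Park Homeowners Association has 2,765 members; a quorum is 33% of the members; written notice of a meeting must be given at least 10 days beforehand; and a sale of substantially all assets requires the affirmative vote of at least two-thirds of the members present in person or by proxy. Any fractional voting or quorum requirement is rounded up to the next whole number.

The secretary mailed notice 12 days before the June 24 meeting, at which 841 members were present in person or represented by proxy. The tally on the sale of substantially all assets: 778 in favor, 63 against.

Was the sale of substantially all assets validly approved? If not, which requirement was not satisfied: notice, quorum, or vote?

Notice: 12 days given; 10 required. Satisfied.
Quorum: 33% of 2,765 = 912.45, rounded up to 913; 841 present. Not satisfied.
Vote: requires two-thirds of those present (841); 2/3 of 841 = 560.67, rounded up to 561, so 561 needed; 778 in favor. Satisfied.

Invalid — quorum requirement not satisfied.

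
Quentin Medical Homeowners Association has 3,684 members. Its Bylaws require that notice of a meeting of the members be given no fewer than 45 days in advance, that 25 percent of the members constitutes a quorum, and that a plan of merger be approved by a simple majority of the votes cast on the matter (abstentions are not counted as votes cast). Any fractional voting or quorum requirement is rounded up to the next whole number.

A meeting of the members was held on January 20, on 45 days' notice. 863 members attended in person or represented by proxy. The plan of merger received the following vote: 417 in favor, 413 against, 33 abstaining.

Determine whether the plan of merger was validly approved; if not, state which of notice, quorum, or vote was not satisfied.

Invalid — quorum requirement not satisfied.

Notice: 45 days given; 45 required. Satisfied.
Quorum: 25% of 3,684 = 921; 863 present. Not satisfied.
Vote: requires a majority of the votes cast (863 − 33 abstaining = 830); a majority of 830 is 416, so 416 needed; 417 in favor. Satisfied.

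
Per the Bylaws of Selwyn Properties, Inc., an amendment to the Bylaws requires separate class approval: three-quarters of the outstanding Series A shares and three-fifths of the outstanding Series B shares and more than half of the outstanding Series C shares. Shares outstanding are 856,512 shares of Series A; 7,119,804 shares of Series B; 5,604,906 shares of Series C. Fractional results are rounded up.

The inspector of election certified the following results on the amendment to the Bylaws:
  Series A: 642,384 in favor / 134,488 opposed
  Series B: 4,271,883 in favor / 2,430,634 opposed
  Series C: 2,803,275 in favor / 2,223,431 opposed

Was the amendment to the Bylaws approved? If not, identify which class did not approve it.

Series A: 3/4 of 856512 = 642384; 642,384 required, 642,384 in favor — approved.
Series B: 3/5 of 7119804 = 4271882.40, rounded up to 4271883; 4,271,883 required, 4,271,883 in favor — approved.
Series C: a majority of 5604906 is 2802454; 2,802,454 required, 2,803,275 in favor — approved.

Approved — every class gave the required vote.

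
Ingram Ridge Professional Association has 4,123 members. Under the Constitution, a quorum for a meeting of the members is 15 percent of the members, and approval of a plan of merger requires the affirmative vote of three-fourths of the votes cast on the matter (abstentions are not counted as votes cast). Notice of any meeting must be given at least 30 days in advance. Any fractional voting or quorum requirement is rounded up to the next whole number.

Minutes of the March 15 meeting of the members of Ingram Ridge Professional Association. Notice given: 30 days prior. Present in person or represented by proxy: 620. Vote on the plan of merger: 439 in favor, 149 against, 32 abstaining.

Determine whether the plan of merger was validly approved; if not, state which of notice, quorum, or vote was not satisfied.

Notice: 30 days given; 30 required. Satisfied.
Quorum: 15% of 4,123 = 618.45, rounded up to 619; 620 present. Satisfied.
Vote: requires three-fourths of the votes cast (620 − 32 abstaining = 588); 3/4 of 588 = 441, so 441 needed; 439 in favor. Not satisfied.

Invalid — vote requirement not satisfied.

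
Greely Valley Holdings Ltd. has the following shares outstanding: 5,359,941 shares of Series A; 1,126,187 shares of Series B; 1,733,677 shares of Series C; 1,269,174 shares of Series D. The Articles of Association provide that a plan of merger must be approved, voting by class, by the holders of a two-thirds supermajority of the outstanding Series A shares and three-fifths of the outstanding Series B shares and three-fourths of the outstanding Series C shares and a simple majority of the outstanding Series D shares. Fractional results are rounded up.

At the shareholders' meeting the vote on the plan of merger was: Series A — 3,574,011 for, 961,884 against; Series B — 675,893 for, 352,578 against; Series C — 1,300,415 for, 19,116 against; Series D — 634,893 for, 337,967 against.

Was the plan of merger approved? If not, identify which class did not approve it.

Series A: 2/3 of 5359941 = 3573294; 3,573,294 required, 3,574,011 in favor — approved.
Series B: 3/5 of 1126187 = 675712.20, rounded up to 675713; 675,713 required, 675,893 in favor — approved.
Series C: 3/4 of 1733677 = 1300257.75, rounded up to 1300258; 1,300,258 required, 1,300,415 in favor — approved.
Series D: a majority of 1269174 is 634588; 634,588 required, 634,893 in favor — approved.

Approved — every class gave the required vote.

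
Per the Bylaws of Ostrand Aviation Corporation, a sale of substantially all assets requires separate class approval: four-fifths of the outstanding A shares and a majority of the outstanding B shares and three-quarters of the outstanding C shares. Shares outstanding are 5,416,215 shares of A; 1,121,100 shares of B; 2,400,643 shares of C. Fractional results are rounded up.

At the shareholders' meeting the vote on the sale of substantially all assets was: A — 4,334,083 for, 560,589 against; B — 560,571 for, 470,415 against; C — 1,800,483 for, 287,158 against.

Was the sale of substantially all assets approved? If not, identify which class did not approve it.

A: 4/5 of 5416215 = 4332972; 4,332,972 required, 4,334,083 in favor — approved.
B: a majority of 1121100 is 560551; 560,551 required, 560,571 in favor — approved.
C: 3/4 of 2400643 = 1800482.25, rounded up to 1800483; 1,800,483 required, 1,800,483 in favor — approved.

Approved — every class gave the required vote.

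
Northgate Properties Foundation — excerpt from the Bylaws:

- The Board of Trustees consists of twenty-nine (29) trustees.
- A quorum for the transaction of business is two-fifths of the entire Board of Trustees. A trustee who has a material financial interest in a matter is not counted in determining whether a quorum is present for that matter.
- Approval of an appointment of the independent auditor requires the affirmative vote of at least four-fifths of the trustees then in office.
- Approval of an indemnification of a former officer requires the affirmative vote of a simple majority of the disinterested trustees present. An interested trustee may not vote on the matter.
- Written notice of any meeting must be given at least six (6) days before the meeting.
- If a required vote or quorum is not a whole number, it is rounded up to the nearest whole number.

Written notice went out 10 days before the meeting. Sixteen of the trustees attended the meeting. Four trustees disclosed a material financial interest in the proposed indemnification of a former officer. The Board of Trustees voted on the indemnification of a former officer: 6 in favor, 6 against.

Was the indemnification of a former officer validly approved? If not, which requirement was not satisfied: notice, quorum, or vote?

Invalid — vote requirement not satisfied.

Notice: 10 days given; 6 required (10 ≥ 6). Satisfied.
Quorum: 16 present, but the 4 interested trustees do not count, leaving 12. Quorum is 12. Satisfied.
Vote: the indemnification of a former officer requires a majority of the disinterested trustees present (16 − 4 = 12). A majority of 12 is 7, so 7 affirmative votes are needed; 6 voted in favor. Not satisfied.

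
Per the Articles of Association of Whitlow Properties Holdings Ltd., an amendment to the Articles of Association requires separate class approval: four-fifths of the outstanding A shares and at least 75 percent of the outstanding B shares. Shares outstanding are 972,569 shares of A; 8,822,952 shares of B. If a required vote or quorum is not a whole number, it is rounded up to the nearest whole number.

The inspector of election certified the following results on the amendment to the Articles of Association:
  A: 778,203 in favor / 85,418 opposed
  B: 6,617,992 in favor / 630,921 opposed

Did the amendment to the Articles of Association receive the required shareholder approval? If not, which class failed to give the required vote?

Approved — every class gave the required vote.

A: 4/5 of 972569 = 778055.20, rounded up to 778056; 778,056 required, 778,203 in favor — approved.
B: 3/4 of 8822952 = 6617214; 6,617,214 required, 6,617,992 in favor — approved.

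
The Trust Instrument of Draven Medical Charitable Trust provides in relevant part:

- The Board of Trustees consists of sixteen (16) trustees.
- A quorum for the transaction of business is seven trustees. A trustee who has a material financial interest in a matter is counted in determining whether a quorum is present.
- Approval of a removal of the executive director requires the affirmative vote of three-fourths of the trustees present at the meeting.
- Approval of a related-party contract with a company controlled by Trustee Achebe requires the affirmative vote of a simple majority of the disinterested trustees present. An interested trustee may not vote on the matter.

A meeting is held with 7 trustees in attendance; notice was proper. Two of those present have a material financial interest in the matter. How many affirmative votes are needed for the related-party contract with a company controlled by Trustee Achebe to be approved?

The related-party contract with a company controlled by Trustee Achebe requires a majority of the disinterested trustees present (7 − 2 = 5).
A majority of 5 is 3.

3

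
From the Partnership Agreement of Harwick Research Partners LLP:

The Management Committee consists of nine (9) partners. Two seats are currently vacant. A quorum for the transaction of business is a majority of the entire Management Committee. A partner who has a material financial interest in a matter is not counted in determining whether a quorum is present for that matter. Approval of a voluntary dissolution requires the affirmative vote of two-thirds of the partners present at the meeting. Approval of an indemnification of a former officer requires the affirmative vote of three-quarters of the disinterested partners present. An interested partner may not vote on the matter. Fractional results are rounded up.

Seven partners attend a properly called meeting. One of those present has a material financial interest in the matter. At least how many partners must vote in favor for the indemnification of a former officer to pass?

The indemnification of a former officer requires three-fourths of the disinterested partners present (7 − 1 = 6).
3/4 of 6 = 4.50, rounded up to 5.

5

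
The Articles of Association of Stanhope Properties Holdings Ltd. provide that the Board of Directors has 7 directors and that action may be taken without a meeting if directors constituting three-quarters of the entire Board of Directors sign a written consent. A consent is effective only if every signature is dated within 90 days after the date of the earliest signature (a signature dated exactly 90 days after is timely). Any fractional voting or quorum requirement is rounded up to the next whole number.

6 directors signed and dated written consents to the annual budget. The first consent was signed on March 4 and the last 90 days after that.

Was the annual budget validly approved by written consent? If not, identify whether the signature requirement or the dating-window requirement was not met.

Effective — both the signature and dating-window requirements are satisfied.

Signatures required: three-quarters of 7 — 3/4 of 7 = 5.25, rounded up to 6, so 6 needed; 6 signed. Sufficient.
Dating window: the latest signature is 90 days after the earliest; the limit is 90 days. Within the window.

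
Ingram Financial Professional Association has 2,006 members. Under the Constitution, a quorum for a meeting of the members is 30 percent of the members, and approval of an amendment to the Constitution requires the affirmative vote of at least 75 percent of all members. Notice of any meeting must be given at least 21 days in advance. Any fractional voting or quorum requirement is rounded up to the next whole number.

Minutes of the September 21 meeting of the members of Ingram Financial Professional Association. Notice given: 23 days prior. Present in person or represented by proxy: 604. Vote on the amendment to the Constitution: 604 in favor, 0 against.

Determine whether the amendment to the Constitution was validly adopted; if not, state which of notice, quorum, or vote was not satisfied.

Invalid — vote requirement not satisfied.

Notice: 23 days given; 21 required. Satisfied.
Quorum: 30% of 2,006 = 601.80, rounded up to 602; 604 present. Satisfied.
Vote: requires three-fourths of all members (2,006); 3/4 of 2006 = 1504.50, rounded up to 1505, so 1,505 needed; 604 in favor. Not satisfied.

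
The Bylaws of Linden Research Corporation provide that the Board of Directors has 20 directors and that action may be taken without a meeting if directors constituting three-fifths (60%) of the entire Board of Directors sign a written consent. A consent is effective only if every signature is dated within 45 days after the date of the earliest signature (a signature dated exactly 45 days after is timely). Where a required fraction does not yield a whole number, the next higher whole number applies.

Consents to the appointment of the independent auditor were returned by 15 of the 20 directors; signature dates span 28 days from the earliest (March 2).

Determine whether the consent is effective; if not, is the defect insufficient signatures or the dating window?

Effective — both the signature and dating-window requirements are satisfied.

Signatures required: three-fifths (60%) of 20 — 3/5 of 20 = 12, so 12 needed; 15 signed. Sufficient.
Dating window: the latest signature is 28 days after the earliest; the limit is 45 days. Within the window.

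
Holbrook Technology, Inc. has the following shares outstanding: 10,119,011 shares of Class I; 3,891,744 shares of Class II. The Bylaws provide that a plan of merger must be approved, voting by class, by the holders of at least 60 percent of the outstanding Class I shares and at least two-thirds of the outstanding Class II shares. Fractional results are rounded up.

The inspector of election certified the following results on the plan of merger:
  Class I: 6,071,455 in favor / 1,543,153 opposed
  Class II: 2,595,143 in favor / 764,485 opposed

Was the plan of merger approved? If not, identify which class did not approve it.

Approved — every class gave the required vote.

Class I: 3/5 of 10119011 = 6071406.60, rounded up to 6071407; 6,071,407 required, 6,071,455 in favor — approved.
Class II: 2/3 of 3891744 = 2594496; 2,594,496 required, 2,595,143 in favor — approved.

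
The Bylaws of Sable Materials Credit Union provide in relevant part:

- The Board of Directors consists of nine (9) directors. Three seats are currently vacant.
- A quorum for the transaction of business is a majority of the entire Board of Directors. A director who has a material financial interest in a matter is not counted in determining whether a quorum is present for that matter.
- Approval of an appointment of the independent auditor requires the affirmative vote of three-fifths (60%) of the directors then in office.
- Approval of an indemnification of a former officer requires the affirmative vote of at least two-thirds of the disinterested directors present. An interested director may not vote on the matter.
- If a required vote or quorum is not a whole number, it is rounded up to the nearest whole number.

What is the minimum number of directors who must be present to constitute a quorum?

5

A majority of 9 is 5.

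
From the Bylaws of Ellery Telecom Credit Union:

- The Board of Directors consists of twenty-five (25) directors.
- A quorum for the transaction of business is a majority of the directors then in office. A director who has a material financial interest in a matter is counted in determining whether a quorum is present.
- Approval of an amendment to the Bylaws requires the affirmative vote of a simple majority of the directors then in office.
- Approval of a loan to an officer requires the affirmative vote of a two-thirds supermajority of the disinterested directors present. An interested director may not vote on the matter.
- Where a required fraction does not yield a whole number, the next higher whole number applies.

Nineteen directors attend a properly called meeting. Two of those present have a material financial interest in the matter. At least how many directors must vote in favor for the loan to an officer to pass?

The loan to an officer requires two-thirds of the disinterested directors present (19 − 2 = 17).
2/3 of 17 = 11.33, rounded up to 12.

12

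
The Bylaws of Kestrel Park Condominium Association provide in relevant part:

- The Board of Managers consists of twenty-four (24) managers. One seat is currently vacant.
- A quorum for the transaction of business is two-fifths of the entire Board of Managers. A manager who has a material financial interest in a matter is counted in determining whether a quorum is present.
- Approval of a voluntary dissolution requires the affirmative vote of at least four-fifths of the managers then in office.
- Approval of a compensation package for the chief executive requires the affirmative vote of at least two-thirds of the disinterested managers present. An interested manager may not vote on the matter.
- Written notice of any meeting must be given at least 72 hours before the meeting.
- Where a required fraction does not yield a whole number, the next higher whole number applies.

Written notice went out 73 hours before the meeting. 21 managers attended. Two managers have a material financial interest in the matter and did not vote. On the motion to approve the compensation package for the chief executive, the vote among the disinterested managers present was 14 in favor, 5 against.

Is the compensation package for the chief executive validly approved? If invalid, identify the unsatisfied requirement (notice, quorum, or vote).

Notice: 73 hours given; 72 required (73 ≥ 72). Satisfied.
Quorum: 21 present (interested managers count toward quorum); quorum is 10. Satisfied.
Vote: the compensation package for the chief executive requires two-thirds of the disinterested managers present (21 − 2 = 19). 2/3 of 19 = 12.67, rounded up to 13, so 13 affirmative votes are needed; 14 voted in favor. Satisfied.

Valid — all requirements satisfied.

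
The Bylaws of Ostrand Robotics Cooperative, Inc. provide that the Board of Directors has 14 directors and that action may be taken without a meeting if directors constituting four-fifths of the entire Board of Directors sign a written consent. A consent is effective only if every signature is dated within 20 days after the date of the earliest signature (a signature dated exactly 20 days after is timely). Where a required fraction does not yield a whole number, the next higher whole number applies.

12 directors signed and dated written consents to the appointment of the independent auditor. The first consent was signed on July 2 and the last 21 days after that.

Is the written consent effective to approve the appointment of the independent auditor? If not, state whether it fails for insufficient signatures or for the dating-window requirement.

Signatures required: four-fifths of 14 — 4/5 of 14 = 11.20, rounded up to 12, so 12 needed; 12 signed. Sufficient.
Dating window: the latest signature is 21 days after the earliest; the limit is 20 days. Outside the window.

Not effective — dating-window requirement not satisfied.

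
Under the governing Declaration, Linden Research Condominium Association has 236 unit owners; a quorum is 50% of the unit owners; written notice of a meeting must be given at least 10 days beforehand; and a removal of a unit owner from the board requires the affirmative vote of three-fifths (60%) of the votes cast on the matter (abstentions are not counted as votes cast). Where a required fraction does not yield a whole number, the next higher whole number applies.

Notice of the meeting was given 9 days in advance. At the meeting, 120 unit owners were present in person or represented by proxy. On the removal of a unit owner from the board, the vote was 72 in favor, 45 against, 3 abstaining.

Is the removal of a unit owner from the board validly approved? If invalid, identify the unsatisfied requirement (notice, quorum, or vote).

Notice: 9 days given; 10 required. Not satisfied.
Quorum: 50% of 236 = 118; 120 present. Satisfied.
Vote: requires three-fifths of the votes cast (120 − 3 abstaining = 117); 3/5 of 117 = 70.20, rounded up to 71, so 71 needed; 72 in favor. Satisfied.

Invalid — notice requirement not satisfied.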